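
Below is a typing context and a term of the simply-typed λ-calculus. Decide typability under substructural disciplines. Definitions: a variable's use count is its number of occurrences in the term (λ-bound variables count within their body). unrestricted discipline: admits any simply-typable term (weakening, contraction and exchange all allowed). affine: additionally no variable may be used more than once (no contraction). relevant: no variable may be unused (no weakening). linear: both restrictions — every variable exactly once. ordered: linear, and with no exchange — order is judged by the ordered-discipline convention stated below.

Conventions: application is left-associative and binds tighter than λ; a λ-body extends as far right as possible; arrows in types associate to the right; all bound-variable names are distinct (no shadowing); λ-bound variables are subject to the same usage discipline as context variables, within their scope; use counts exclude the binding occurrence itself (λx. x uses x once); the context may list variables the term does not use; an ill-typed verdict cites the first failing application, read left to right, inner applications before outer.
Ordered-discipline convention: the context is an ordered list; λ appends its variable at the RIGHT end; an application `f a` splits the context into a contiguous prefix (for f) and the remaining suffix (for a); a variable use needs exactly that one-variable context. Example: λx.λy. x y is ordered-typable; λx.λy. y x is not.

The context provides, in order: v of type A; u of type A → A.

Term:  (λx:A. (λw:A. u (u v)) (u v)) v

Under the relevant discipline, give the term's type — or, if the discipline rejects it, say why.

not well-typed under relevant — unused: x, w — weakening required
counts: v: 3×, u: 3×, x (λ-bound): 0×, w (λ-bound): 0×
order of uses: u, u, v, u, v, v
typing: the term checks, with type A
per-discipline verdicts: ordered ✗; linear ✗; affine ✗; relevant ✗; unrestricted ✓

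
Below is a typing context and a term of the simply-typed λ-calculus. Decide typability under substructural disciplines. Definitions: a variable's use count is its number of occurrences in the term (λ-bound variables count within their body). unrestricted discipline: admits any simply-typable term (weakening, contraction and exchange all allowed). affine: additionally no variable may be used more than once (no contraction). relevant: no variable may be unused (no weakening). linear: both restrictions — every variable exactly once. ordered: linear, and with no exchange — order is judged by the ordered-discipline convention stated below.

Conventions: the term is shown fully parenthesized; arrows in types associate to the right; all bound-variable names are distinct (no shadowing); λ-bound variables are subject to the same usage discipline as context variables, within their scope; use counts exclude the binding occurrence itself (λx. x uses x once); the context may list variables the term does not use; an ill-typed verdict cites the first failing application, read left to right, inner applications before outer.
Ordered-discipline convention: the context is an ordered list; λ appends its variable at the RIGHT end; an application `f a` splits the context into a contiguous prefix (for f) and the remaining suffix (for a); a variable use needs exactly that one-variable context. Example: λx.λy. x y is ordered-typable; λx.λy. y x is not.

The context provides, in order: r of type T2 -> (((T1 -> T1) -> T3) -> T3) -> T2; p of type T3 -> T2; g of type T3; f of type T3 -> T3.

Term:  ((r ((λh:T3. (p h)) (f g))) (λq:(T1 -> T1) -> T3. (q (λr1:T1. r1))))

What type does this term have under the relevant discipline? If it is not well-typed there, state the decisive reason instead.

term : T2
use counts: r: 1×, p: 1×, g: 1×, f: 1×, h (λ-bound): 1×, q (λ-bound): 1×, r1 (λ-bound): 1×
uses in reading order: r, p, h, f, g, q, r1
typing: the term checks, with type T2
across the five disciplines: ordered ✗; linear ✓; affine ✓; relevant ✓; unrestricted ✓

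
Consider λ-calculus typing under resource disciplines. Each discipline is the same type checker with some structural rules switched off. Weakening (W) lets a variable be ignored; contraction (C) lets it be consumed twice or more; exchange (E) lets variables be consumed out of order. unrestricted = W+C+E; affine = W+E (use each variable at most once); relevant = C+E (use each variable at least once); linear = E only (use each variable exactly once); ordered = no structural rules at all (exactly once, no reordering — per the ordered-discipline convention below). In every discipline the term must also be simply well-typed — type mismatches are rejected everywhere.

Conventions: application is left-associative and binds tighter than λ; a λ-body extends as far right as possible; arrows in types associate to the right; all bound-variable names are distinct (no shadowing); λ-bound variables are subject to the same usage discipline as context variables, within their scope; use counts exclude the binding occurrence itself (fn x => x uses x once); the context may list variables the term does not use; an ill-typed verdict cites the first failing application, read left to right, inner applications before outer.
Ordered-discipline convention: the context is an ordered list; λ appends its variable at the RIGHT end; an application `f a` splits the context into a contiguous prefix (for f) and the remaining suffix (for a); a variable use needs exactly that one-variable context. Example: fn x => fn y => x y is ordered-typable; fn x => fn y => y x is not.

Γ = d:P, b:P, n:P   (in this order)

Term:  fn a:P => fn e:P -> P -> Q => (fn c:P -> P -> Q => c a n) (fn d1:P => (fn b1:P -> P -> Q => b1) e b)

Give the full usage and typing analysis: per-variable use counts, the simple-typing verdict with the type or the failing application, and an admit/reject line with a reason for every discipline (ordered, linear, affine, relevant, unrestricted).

variable uses: d: 0, b: 1, n: 1, a (bound): 1, e (bound): 1, c (bound): 1, d1 (bound): 0, b1 (bound): 1
left-to-right use order: c, a, n, b1, e, b
typing: well-typed at P -> (P -> P -> Q) -> Q
ordered ✗ (d, d1 left unused)
linear ✗ (d, d1 left unused)
affine ✓ (none of d, b, n, a, e, c, d1, b1 used more than once)
relevant ✗ (d, d1 left unused)
unrestricted ✓ (type-checks (P -> (P -> P -> Q) -> Q) and nothing is barred)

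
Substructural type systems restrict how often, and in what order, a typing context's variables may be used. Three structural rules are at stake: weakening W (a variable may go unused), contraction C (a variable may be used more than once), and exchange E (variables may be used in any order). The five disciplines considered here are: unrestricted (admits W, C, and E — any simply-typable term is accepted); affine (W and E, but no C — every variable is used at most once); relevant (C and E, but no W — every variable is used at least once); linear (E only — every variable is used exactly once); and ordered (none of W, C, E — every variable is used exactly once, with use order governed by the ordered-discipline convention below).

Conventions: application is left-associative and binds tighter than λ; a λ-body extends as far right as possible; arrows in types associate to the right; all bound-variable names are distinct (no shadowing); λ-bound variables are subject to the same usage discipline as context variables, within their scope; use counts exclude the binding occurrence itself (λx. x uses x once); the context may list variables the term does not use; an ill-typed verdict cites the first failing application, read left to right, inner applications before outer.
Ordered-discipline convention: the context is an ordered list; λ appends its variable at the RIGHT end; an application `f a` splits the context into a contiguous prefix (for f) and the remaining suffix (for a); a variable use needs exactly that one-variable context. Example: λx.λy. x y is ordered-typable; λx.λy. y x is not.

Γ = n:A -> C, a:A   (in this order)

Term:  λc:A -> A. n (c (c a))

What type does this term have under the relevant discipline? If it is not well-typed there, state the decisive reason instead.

term : (A -> A) -> C
use counts: n: 1×, a: 1×, c (bound): 2×
use order (left to right): n, c, c, a
typing: well-typed at (A -> A) -> C
summary: ordered ✗, linear ✗, affine ✗, relevant ✓, unrestricted ✓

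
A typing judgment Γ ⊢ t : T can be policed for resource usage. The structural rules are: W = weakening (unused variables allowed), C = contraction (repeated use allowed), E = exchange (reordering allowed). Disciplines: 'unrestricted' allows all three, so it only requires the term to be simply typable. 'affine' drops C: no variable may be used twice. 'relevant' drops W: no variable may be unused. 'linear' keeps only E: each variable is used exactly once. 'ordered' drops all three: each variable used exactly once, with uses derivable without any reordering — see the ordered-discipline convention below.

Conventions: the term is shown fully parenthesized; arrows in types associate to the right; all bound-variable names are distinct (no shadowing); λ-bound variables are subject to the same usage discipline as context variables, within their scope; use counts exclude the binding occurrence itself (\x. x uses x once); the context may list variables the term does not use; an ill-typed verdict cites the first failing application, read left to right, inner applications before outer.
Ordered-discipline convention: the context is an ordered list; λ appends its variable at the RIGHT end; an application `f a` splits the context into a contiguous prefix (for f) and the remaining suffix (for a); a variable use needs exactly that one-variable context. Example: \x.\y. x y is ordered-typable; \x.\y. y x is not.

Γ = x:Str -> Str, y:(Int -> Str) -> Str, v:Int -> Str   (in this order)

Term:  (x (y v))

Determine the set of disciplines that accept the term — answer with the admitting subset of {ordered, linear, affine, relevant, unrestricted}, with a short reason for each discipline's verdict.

admitted in: ordered, linear, affine, relevant, unrestricted
usage: x: 1×; y: 1×; v: 1×
order of uses: x, y, v
typing: well-typed at Str
ordered: ✓, single-use (x, y, v), ordered derivation ok
linear: ✓, x, y, v: one use apiece
affine: ✓, x, y, v: no repeats, contraction unneeded
relevant: ✓, none of x, y, v goes unused
unrestricted: ✓, well-typed at Str; no restrictions here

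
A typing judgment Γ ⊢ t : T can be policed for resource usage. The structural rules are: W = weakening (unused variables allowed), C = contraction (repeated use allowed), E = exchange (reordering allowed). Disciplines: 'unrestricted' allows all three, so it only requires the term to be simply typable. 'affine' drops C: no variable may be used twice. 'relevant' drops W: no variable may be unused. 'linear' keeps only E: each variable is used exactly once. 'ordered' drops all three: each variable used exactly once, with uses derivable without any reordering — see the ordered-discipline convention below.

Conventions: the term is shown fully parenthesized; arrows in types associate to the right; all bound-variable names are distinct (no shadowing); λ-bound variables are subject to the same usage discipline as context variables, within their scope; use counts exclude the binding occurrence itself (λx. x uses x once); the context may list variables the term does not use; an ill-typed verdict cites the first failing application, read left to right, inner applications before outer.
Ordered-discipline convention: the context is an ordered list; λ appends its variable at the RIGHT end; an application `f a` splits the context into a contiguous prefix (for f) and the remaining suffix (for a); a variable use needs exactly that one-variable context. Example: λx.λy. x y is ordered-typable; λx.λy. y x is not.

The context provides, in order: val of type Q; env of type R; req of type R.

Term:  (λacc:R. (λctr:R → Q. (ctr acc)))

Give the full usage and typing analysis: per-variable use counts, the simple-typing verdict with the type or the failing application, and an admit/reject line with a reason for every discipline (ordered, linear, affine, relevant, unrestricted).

usage: val: 0×, env: 0×, req: 0×, acc [bound]: 1×, ctr [bound]: 1×
left-to-right use order: ctr, acc
typing: the term checks, with type R → (R → Q) → Q
ordered: ✗ — needs weakening: val, env, req unused
linear: ✗ — needs weakening: val, env, req unused
affine: ✓ — no duplicate uses among val, env, req, acc, ctr
relevant: ✗ — needs weakening: val, env, req unused
unrestricted: ✓ — type-checks (R → (R → Q) → Q) and nothing is barred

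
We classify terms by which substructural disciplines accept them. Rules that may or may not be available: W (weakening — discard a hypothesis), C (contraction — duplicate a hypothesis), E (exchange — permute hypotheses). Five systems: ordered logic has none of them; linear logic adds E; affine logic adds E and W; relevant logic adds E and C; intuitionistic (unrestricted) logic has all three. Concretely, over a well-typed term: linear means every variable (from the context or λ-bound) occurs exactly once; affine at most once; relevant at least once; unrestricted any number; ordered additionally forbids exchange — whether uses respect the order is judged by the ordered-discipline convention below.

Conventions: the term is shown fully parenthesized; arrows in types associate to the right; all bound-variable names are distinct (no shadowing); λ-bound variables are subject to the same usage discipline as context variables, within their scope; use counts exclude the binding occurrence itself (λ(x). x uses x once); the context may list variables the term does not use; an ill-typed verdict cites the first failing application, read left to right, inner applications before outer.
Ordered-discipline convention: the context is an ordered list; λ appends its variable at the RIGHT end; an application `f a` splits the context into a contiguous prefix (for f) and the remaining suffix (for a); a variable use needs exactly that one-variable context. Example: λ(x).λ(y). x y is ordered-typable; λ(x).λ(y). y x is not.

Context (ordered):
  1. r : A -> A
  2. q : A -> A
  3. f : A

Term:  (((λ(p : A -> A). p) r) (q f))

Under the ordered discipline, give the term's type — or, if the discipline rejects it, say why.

term : A
counts: r: 1×; q: 1×; f: 1×; p (bound): 1×
uses in reading order: p, r, q, f
typing: ✓ — A
across the five disciplines: ordered ✓ · linear ✓ · affine ✓ · relevant ✓ · unrestricted ✓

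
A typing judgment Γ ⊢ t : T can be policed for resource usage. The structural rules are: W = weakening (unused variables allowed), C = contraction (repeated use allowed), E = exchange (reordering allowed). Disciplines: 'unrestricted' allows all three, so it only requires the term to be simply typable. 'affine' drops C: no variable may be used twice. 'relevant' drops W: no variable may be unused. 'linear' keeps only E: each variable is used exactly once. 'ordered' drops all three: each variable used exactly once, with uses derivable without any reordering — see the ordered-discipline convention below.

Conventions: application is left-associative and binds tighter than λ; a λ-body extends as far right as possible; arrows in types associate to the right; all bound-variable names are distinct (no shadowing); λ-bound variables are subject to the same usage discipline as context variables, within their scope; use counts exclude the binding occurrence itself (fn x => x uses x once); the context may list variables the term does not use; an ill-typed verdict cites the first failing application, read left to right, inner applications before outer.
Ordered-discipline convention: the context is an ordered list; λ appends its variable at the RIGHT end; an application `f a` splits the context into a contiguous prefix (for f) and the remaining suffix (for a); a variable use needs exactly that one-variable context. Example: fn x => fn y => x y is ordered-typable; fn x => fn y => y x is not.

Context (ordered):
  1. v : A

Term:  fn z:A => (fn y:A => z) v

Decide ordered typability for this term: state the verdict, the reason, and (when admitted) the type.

no — needs weakening: y unused
use counts: v ×1; z (λ-bound) ×1; y (λ-bound) ×0
left-to-right use order: z, v
typing: well-typed at A -> A
across the five disciplines: ordered ✗ · linear ✗ · affine ✓ · relevant ✗ · unrestricted ✓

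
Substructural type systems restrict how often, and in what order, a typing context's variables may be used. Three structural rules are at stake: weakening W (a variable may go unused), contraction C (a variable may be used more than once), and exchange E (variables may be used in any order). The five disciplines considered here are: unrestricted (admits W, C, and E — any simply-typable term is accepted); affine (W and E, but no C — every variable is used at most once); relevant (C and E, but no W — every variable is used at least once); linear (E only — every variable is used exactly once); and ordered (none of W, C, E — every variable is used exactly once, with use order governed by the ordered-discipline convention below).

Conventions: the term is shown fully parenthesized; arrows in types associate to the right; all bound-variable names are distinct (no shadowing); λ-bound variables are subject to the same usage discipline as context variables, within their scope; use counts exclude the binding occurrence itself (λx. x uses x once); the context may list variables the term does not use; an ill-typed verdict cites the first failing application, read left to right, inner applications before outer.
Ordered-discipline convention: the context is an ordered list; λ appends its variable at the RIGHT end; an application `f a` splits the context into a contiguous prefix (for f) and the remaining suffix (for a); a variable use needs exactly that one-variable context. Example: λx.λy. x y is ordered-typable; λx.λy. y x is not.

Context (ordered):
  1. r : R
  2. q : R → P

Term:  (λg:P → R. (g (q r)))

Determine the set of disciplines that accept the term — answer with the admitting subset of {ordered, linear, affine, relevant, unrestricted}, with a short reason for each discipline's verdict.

accepted by: linear, affine, relevant, unrestricted
variable uses: r: 1, q: 1, g (bound): 1
order of uses: g, q, r
typing: ✓ — (P → R) → R
ordered ✗ (use order g, q, r needs exchange)
linear ✓ (r, q, g: one use apiece)
affine ✓ (at most one use each (r, q, g))
relevant ✓ (none of r, q, g goes unused)
unrestricted ✓ (simply typable at (P → R) → R; W, C, E all held)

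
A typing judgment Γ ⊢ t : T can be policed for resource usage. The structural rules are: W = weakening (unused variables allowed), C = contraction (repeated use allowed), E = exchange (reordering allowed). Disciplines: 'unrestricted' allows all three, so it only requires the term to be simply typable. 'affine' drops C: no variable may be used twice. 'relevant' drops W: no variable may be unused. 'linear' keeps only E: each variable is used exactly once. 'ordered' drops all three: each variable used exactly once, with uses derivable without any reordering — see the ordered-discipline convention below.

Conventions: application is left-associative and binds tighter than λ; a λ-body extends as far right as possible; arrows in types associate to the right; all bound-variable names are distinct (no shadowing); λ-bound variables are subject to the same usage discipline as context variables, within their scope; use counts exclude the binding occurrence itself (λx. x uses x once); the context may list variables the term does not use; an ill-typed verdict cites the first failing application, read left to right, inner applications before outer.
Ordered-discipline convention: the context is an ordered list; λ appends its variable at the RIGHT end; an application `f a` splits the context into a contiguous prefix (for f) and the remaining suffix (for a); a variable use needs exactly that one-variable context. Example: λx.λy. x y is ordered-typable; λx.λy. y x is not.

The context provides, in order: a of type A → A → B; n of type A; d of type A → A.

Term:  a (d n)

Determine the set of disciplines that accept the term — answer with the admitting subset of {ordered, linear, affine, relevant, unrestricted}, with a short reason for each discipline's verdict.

admitted by: linear, affine, relevant, unrestricted
variable uses: a: 1, n: 1, d: 1
order of uses: a, d, n
typing: ✓ — A → B
ordered: ✗ — needs exchange: uses follow a, d, n
linear: ✓ — each of a, n, d used exactly once
affine: ✓ — none of a, n, d used more than once
relevant: ✓ — every one of a, n, d appears
unrestricted: ✓ — well-typed at A → B; no restrictions here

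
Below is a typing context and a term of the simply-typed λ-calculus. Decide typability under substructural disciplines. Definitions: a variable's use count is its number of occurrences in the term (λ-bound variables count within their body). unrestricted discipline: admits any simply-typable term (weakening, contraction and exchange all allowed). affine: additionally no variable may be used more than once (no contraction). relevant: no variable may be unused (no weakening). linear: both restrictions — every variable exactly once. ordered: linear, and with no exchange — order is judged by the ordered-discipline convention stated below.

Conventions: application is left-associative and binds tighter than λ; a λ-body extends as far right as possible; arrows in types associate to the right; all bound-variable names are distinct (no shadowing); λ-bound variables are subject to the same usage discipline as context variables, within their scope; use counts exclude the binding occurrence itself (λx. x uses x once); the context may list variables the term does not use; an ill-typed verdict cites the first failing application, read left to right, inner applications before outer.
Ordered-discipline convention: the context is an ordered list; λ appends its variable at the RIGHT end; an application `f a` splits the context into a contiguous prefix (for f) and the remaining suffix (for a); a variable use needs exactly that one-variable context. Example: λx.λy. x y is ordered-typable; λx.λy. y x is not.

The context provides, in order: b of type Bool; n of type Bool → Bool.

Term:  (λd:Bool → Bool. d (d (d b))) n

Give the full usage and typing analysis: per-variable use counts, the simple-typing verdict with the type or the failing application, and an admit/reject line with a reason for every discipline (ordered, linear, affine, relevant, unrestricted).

counts: b: 1×; n: 1×; d (bound): 3×
use order (left to right): d, d, d, b, n
typing: the term checks, with type Bool
ordered ✗ (d ×3 used more than once (contraction))
linear ✗ (d ×3 used more than once (contraction))
affine ✗ (d ×3 used more than once (contraction))
relevant ✓ (at least one use each (b, n, d))
unrestricted ✓ (type-checks (Bool) and nothing is barred)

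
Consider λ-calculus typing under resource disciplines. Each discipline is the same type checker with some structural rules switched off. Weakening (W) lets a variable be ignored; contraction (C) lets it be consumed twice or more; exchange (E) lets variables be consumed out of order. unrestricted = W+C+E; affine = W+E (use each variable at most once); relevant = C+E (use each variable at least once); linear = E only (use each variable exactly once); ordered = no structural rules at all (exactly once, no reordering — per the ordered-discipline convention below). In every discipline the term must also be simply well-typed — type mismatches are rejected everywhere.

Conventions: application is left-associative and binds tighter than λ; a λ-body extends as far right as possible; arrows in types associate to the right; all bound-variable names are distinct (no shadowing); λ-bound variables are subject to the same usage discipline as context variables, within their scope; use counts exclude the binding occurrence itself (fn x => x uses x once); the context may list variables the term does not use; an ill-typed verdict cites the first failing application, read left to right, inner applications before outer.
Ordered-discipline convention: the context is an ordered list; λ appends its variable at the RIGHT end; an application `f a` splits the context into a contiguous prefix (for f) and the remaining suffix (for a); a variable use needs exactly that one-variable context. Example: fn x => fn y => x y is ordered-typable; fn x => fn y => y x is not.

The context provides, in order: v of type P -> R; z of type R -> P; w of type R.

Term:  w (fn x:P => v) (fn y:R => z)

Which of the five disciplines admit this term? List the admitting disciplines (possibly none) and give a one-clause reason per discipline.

admitted by: none
use counts: v ×1; z ×1; w ×1; x [bound] ×0; y [bound] ×0
order of uses: w, v, z
typing: ill-typed: can't apply a value of type R
ordered ✗ (not simply typable)
linear ✗ (fails simple typing)
affine ✗ (a type mismatch blocks all five)
relevant ✗ (the type mismatch rejects it)
unrestricted ✗ (not simply typable)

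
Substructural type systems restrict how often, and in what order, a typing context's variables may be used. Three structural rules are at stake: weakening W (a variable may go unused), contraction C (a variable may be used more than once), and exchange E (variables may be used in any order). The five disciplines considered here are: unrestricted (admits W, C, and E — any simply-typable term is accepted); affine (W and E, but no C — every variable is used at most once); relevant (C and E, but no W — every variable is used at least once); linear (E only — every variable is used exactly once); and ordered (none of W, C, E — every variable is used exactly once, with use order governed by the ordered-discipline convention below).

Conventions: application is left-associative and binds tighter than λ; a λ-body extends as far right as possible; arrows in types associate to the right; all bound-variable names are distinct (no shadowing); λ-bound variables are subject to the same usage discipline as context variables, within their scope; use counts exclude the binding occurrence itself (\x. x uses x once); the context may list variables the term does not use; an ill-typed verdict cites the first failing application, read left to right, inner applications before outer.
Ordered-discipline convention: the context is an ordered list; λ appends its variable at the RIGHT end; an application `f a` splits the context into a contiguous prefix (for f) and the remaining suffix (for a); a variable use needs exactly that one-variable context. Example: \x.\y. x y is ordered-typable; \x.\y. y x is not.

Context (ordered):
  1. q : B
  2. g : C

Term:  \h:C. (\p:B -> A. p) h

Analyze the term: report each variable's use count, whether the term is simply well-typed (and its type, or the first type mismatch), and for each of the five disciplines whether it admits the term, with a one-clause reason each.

counts: q: 0; g: 0; h (bound): 1; p (bound): 1
order of uses: p, h
typing: ill-typed: argument of type C where B -> A is required
ordered: ✗, fails simple typing
linear: ✗, a type mismatch blocks all five
affine: ✗, the type mismatch rejects it
relevant: ✗, not simply typable
unrestricted: ✗, fails simple typing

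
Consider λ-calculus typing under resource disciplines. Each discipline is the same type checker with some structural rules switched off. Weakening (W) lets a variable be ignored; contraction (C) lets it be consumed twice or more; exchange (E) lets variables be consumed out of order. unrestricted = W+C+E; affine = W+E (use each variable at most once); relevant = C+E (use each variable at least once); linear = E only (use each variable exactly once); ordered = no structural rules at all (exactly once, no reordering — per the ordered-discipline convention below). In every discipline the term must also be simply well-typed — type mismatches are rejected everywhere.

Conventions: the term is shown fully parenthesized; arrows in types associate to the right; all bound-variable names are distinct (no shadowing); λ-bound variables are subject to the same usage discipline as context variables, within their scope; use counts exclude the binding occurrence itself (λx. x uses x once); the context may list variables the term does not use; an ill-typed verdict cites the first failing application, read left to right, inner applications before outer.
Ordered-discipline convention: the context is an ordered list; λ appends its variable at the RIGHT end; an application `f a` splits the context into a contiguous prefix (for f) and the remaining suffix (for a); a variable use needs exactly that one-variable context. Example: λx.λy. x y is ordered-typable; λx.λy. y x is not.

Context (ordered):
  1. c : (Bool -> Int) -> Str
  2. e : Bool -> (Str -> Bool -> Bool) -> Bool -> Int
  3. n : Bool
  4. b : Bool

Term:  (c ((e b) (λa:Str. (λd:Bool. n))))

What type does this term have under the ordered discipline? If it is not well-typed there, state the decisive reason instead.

not well-typed under ordered — a, d never used (weakening)
variable uses: c: 1×; e: 1×; n: 1×; b: 1×; a (λ-bound): 0×; d (λ-bound): 0×
uses in reading order: c, e, b, n
typing: well-typed — term : Str
summary: ordered ✗, linear ✗, affine ✓, relevant ✗, unrestricted ✓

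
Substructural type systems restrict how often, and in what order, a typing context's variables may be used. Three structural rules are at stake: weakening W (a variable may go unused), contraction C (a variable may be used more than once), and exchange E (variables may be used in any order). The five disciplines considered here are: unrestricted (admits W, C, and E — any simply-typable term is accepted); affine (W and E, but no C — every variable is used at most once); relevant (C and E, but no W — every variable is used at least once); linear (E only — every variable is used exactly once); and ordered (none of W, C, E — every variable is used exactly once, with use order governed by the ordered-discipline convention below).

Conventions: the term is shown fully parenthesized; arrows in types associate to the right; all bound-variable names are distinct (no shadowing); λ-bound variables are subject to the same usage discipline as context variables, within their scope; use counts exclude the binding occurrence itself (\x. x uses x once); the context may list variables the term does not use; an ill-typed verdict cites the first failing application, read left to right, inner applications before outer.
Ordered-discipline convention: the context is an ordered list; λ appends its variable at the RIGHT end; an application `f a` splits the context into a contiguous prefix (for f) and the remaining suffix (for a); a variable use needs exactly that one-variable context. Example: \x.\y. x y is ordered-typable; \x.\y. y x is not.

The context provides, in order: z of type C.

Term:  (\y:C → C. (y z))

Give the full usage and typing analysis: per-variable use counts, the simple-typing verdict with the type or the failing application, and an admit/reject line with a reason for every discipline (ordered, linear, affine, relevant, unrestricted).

counts: z: 1, y (bound): 1
uses in reading order: y, z
typing: well-typed at (C → C) → C
ordered: ✗ — needs exchange: uses follow y, z
linear: ✓ — z, y: one use apiece
affine: ✓ — z, y: no repeats, contraction unneeded
relevant: ✓ — none of z, y goes unused
unrestricted: ✓ — typability at (C → C) → C is all that's needed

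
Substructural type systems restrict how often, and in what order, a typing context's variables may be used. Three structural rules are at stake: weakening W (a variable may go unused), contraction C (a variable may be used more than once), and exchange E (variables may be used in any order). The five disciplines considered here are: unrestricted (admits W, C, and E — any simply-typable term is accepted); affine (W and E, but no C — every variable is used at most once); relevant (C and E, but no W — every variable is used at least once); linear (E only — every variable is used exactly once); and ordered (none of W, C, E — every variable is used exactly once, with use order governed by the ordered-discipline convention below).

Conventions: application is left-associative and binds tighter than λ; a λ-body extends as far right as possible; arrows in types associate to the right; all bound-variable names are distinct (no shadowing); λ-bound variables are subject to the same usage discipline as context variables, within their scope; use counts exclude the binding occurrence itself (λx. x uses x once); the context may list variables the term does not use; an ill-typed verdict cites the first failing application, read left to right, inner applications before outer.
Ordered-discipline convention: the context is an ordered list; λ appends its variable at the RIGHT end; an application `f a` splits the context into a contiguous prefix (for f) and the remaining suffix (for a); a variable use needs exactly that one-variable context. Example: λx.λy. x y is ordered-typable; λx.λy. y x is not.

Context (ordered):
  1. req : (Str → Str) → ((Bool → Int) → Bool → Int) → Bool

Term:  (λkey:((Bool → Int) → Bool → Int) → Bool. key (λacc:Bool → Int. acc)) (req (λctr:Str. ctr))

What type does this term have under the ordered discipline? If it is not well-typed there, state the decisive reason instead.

term : Bool
use counts: req: 1×; key [bound]: 1×; acc [bound]: 1×; ctr [bound]: 1×
uses in reading order: key, acc, req, ctr
typing: ✓ — Bool
summary: ordered ✓ · linear ✓ · affine ✓ · relevant ✓ · unrestricted ✓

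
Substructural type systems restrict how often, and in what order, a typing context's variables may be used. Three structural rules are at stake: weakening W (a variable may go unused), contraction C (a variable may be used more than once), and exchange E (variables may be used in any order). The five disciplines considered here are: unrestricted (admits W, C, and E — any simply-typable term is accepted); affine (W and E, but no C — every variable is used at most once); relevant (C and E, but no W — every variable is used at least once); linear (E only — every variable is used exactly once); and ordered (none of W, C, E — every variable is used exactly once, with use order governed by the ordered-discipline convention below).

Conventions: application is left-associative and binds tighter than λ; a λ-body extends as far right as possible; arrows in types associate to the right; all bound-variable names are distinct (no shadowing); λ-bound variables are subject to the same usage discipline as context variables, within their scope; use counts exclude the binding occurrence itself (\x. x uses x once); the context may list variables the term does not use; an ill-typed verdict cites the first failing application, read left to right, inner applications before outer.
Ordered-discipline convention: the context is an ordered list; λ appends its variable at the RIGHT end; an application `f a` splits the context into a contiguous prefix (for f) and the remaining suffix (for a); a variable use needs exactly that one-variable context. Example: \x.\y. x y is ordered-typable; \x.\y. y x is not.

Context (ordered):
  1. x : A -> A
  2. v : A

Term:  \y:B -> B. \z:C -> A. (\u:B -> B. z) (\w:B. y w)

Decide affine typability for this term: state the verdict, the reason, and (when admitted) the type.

yes — none of x, v, y, z, u, w used more than once; term : (B -> B) -> (C -> A) -> C -> A
usage: x ×0; v ×0; y (bound) ×1; z (bound) ×1; u (bound) ×0; w (bound) ×1
left-to-right use order: z, y, w
typing: well-typed at (B -> B) -> (C -> A) -> C -> A
all disciplines: ordered ✗ | linear ✗ | affine ✓ | relevant ✗ | unrestricted ✓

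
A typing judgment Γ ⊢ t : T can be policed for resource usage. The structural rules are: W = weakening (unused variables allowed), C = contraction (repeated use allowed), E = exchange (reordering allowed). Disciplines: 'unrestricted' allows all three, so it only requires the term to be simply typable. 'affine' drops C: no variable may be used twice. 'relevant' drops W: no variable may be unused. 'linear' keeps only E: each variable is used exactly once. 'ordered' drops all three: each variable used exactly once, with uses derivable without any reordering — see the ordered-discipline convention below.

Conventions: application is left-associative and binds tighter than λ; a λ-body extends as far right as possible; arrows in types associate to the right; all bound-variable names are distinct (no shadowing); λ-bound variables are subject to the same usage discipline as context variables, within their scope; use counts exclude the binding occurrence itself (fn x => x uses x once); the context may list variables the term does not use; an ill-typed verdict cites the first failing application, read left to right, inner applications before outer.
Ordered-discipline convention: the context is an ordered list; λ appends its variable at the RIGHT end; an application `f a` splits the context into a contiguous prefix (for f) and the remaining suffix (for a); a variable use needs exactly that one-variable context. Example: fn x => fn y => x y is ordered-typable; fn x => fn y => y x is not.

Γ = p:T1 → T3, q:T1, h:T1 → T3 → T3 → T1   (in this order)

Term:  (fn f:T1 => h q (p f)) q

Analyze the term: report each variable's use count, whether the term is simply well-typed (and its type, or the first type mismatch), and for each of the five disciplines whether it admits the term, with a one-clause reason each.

usage: p: 1, q: 2, h: 1, f [bound]: 1
uses in reading order: h, q, p, f, q
typing: well-typed at T3 → T1
ordered: ✗, repeated use of q ×2
linear: ✗, repeated use of q ×2
affine: ✗, repeated use of q ×2
relevant: ✓, none of p, q, h, f goes unused
unrestricted: ✓, typability at T3 → T1 is all that's needed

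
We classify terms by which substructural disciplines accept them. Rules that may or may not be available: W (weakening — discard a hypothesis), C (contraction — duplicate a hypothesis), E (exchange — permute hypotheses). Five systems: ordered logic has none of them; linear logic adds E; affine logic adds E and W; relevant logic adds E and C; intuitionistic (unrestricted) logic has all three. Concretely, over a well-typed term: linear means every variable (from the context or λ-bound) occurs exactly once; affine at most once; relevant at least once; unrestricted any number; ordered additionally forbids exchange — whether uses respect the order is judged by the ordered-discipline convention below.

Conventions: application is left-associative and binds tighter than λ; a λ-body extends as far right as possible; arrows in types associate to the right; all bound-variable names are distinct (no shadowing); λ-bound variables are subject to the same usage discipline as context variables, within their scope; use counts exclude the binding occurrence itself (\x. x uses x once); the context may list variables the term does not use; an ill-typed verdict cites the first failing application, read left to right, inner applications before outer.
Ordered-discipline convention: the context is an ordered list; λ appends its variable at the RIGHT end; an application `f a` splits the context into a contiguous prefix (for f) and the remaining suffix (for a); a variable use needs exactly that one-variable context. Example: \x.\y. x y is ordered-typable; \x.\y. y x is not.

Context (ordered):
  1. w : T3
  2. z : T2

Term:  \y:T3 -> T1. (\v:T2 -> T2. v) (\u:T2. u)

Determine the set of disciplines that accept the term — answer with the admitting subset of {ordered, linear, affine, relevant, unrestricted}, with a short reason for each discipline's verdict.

admitted in: affine, unrestricted
variable uses: w: 0, z: 0, y (λ-bound): 0, v (λ-bound): 1, u (λ-bound): 1
uses in reading order: v, u
typing: ✓ — (T3 -> T1) -> T2 -> T2
ordered ✗ (w, z, y left unused)
linear ✗ (w, z, y left unused)
affine ✓ (at most one use each (w, z, y, v, u))
relevant ✗ (w, z, y left unused)
unrestricted ✓ (typability at (T3 -> T1) -> T2 -> T2 is all that's needed)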